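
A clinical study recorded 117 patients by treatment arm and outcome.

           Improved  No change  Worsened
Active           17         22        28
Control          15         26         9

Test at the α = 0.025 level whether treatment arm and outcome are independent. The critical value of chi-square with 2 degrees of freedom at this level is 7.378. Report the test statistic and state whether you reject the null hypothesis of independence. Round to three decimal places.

7.912; reject H₀

Row totals: 67, 50. Column totals: 32, 48, 37. Grand total N = 117.
Expected counts (row total × column total / N):
  Active, Improved: 67×32/117 = 18.3248
  Active, No change: 67×48/117 = 27.4872
  Active, Worsened: 67×37/117 = 21.1880
  Control, Improved: 50×32/117 = 13.6752
  Control, No change: 50×48/117 = 20.5128
  Control, Worsened: 50×37/117 = 15.8120
Contributions (O − E)²/E:
  (17 − 18.3248)²/18.3248 = 0.0958
  (22 − 27.4872)²/27.4872 = 1.0954
  (28 − 21.1880)²/21.1880 = 2.1901
  (15 − 13.6752)²/13.6752 = 0.1283
  (26 − 20.5128)²/20.5128 = 1.4678
  (9 − 15.8120)²/15.8120 = 2.9347
χ² = 0.0958 + 1.0954 + 2.1901 + 0.1283 + 1.4678 + 2.9347 = 7.912
df = (2−1)(3−1) = 2. Since 7.912 > 7.378, reject the null hypothesis of independence at α = 0.025.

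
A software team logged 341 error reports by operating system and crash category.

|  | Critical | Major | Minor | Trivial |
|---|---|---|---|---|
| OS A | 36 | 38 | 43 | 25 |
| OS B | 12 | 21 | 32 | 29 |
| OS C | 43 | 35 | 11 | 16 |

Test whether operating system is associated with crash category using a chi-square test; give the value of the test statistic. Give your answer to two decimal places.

Row totals: 142, 94, 105. Column totals: 91, 94, 86, 70. Grand total N = 341.
Expected counts (row total × column total / N):
  OS A, Critical: 142×91/341 = 37.894
  OS A, Major: 142×94/341 = 39.144
  OS A, Minor: 142×86/341 = 35.812
  OS A, Trivial: 142×70/341 = 29.150
  OS B, Critical: 94×91/341 = 25.085
  OS B, Major: 94×94/341 = 25.912
  OS B, Minor: 94×86/341 = 23.707
  OS B, Trivial: 94×70/341 = 19.296
  OS C, Critical: 105×91/341 = 28.021
  OS C, Major: 105×94/341 = 28.944
  OS C, Minor: 105×86/341 = 26.481
  OS C, Trivial: 105×70/341 = 21.554
Contributions (O − E)²/E:
  (36 − 37.894)²/37.894 = 0.0947
  (38 − 39.144)²/39.144 = 0.0334
  (43 − 35.812)²/35.812 = 1.4427
  (25 − 29.150)²/29.150 = 0.5908
  (12 − 25.085)²/25.085 = 6.8255
  (21 − 25.912)²/25.912 = 0.9311
  (32 − 23.707)²/23.707 = 2.9010
  (29 − 19.296)²/19.296 = 4.8802
  (43 − 28.021)²/28.021 = 8.0072
  (35 − 28.944)²/28.944 = 1.2671
  (11 − 26.481)²/26.481 = 9.0503
  (16 − 21.554)²/21.554 = 1.4311
χ² = 0.0947 + 0.0334 + 1.4427 + 0.5908 + 6.8255 + 0.9311 + 2.9010 + 4.8802 + 8.0072 + 1.2671 + 9.0503 + 1.4311 = 37.46

37.46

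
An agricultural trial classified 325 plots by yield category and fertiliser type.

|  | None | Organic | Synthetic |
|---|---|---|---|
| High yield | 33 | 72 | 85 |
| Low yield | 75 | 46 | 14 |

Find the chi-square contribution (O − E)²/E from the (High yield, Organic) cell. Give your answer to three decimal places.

0.132

Row total (High yield) = 190; column total (Organic) = 118; N = 325.
Expected count E = 190 × 118 / 325 = 68.9846.
Contribution = (O − E)²/E = (72 − 68.9846)² / 68.9846 = 0.132.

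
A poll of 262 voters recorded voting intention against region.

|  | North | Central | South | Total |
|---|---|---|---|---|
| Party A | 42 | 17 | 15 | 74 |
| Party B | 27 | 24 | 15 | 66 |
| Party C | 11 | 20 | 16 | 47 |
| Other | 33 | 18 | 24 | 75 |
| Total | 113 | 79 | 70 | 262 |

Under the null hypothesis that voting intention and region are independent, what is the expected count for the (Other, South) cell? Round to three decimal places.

Row total (Other) = 75; column total (South) = 70; grand total N = 262.
Expected count = (row total × column total) / N = 75 × 70 / 262 = 20.038.

20.038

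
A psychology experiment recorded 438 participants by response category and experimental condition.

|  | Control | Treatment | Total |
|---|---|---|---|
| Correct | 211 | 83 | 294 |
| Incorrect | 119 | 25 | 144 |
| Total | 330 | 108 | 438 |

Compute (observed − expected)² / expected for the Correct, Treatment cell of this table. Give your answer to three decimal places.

Row total (Correct) = 294; column total (Treatment) = 108; N = 438.
Expected count E = 294 × 108 / 438 = 72.4932.
Contribution = (O − E)²/E = (83 − 72.4932)² / 72.4932 = 1.523.

1.523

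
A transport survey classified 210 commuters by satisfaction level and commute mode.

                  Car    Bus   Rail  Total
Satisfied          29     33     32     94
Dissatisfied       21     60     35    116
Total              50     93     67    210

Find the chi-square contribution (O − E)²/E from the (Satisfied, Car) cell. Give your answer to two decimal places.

1.96

Row total (Satisfied) = 94; column total (Car) = 50; N = 210.
Expected count E = 94 × 50 / 210 = 22.381.
Contribution = (O − E)²/E = (29 − 22.381)² / 22.381 = 1.96.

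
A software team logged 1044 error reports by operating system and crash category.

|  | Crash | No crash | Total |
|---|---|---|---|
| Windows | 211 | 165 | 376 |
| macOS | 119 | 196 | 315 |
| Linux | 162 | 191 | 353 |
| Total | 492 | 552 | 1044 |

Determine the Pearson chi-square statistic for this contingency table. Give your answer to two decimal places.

23.46

Grand total N = 1044.
Expected counts (row total × column total / N):
  Windows, Crash: 376×492/1044 = 177.195
  Windows, No crash: 376×552/1044 = 198.805
  macOS, Crash: 315×492/1044 = 148.448
  macOS, No crash: 315×552/1044 = 166.552
  Linux, Crash: 353×492/1044 = 166.356
  Linux, No crash: 353×552/1044 = 186.644
Contributions (O − E)²/E:
  (211 − 177.195)²/177.195 = 6.4493
  (165 − 198.805)²/198.805 = 5.7482
  (119 − 148.448)²/148.448 = 5.8417
  (196 − 166.552)²/166.552 = 5.2067
  (162 − 166.356)²/166.356 = 0.1141
  (191 − 186.644)²/186.644 = 0.1017
χ² = 6.4493 + 5.7482 + 5.8417 + 5.2067 + 0.1141 + 0.1017 = 23.46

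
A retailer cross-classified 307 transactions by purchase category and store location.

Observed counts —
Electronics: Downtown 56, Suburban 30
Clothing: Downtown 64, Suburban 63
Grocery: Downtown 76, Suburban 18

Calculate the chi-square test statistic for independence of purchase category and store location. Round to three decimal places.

21.792

Row totals: 86, 127, 94. Column totals: 196, 111. Grand total N = 307.
Expected counts (row total × column total / N):
  Electronics, Downtown: 86×196/307 = 54.9055
  Electronics, Suburban: 86×111/307 = 31.0945
  Clothing, Downtown: 127×196/307 = 81.0814
  Clothing, Suburban: 127×111/307 = 45.9186
  Grocery, Downtown: 94×196/307 = 60.0130
  Grocery, Suburban: 94×111/307 = 33.9870
Contributions (O − E)²/E:
  (56 − 54.9055)²/54.9055 = 0.0218
  (30 − 31.0945)²/31.0945 = 0.0385
  (64 − 81.0814)²/81.0814 = 3.5985
  (63 − 45.9186)²/45.9186 = 6.3542
  (76 − 60.0130)²/60.0130 = 4.2588
  (18 − 33.9870)²/33.9870 = 7.5201
χ² = 0.0218 + 0.0385 + 3.5985 + 6.3542 + 4.2588 + 7.5201 = 21.792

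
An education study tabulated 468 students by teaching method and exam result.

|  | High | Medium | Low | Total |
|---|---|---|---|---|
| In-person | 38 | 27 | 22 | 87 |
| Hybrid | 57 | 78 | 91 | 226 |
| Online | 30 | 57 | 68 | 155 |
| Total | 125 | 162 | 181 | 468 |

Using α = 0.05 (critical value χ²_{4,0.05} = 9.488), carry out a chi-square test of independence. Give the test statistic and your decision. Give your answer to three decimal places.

Grand total N = 468.
Expected counts (row total × column total / N):
  In-person, High: 87×125/468 = 23.2372
  In-person, Medium: 87×162/468 = 30.1154
  In-person, Low: 87×181/468 = 33.6474
  Hybrid, High: 226×125/468 = 60.3632
  Hybrid, Medium: 226×162/468 = 78.2308
  Hybrid, Low: 226×181/468 = 87.4060
  Online, High: 155×125/468 = 41.3996
  Online, Medium: 155×162/468 = 53.6538
  Online, Low: 155×181/468 = 59.9466
Contributions (O − E)²/E:
  (38 − 23.2372)²/23.2372 = 9.3789
  (27 − 30.1154)²/30.1154 = 0.3223
  (22 − 33.6474)²/33.6474 = 4.0319
  (57 − 60.3632)²/60.3632 = 0.1874
  (78 − 78.2308)²/78.2308 = 0.0007
  (91 − 87.4060)²/87.4060 = 0.1478
  (30 − 41.3996)²/41.3996 = 3.1389
  (57 − 53.6538)²/53.6538 = 0.2087
  (68 − 59.9466)²/59.9466 = 1.0819
χ² = 9.3789 + 0.3223 + 4.0319 + 0.1874 + 0.0007 + 0.1478 + 3.1389 + 0.2087 + 1.0819 = 18.499
df = (3−1)(3−1) = 4. Since 18.499 > 9.488, reject the null hypothesis of independence at α = 0.05.

18.499; reject H₀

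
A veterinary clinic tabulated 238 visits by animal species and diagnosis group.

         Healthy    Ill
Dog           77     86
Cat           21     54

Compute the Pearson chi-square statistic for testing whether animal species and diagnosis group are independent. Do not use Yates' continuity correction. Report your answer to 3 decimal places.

Row totals: 163, 75. Column totals: 98, 140. Grand total N = 238.
Expected counts (row total × column total / N):
  Dog, Healthy: 163×98/238 = 67.1176
  Dog, Ill: 163×140/238 = 95.8824
  Cat, Healthy: 75×98/238 = 30.8824
  Cat, Ill: 75×140/238 = 44.1176
Contributions (O − E)²/E:
  (77 − 67.1176)²/67.1176 = 1.4551
  (86 − 95.8824)²/95.8824 = 1.0186
  (21 − 30.8824)²/30.8824 = 3.1624
  (54 − 44.1176)²/44.1176 = 2.2137
χ² = 1.4551 + 1.0186 + 3.1624 + 2.2137 = 7.850

7.850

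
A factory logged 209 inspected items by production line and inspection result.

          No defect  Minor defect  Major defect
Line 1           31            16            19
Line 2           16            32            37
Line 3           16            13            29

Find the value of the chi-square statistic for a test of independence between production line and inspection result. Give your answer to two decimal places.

Row totals: 66, 85, 58. Column totals: 63, 61, 85. Grand total N = 209.
Expected counts (row total × column total / N):
  Line 1, No defect: 66×63/209 = 19.895
  Line 1, Minor defect: 66×61/209 = 19.263
  Line 1, Major defect: 66×85/209 = 26.842
  Line 2, No defect: 85×63/209 = 25.622
  Line 2, Minor defect: 85×61/209 = 24.809
  Line 2, Major defect: 85×85/209 = 34.569
  Line 3, No defect: 58×63/209 = 17.483
  Line 3, Minor defect: 58×61/209 = 16.928
  Line 3, Major defect: 58×85/209 = 23.589
Contributions (O − E)²/E:
  (31 − 19.895)²/19.895 = 6.1986
  (16 − 19.263)²/19.263 = 0.5527
  (19 − 26.842)²/26.842 = 2.2911
  (16 − 25.622)²/25.622 = 3.6134
  (32 − 24.809)²/24.809 = 2.0843
  (37 − 34.569)²/34.569 = 0.1710
  (16 − 17.483)²/17.483 = 0.1258
  (13 − 16.928)²/16.928 = 0.9115
  (29 − 23.589)²/23.589 = 1.2412
χ² = 6.1986 + 0.5527 + 2.2911 + 3.6134 + 2.0843 + 0.1710 + 0.1258 + 0.9115 + 1.2412 = 17.19

17.19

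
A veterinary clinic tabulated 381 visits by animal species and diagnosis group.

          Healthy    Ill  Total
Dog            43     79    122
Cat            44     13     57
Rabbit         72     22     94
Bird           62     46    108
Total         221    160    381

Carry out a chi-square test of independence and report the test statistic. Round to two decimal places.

47.91

Grand total N = 381.
Expected counts (row total × column total / N):
  Dog, Healthy: 122×221/381 = 70.766
  Dog, Ill: 122×160/381 = 51.234
  Cat, Healthy: 57×221/381 = 33.063
  Cat, Ill: 57×160/381 = 23.937
  Rabbit, Healthy: 94×221/381 = 54.525
  Rabbit, Ill: 94×160/381 = 39.475
  Bird, Healthy: 108×221/381 = 62.646
  Bird, Ill: 108×160/381 = 45.354
Contributions (O − E)²/E:
  (43 − 70.766)²/70.766 = 10.8944
  (79 − 51.234)²/51.234 = 15.0476
  (44 − 33.063)²/33.063 = 3.6179
  (13 − 23.937)²/23.937 = 4.9972
  (72 − 54.525)²/54.525 = 5.6007
  (22 − 39.475)²/39.475 = 7.7359
  (62 − 62.646)²/62.646 = 0.0067
  (46 − 45.354)²/45.354 = 0.0092
χ² = 10.8944 + 15.0476 + 3.6179 + 4.9972 + 5.6007 + 7.7359 + 0.0067 + 0.0092 = 47.91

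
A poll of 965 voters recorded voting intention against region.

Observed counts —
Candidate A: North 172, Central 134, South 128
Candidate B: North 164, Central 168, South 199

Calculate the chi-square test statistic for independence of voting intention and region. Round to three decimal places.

9.783

Row totals: 434, 531. Column totals: 336, 302, 327. Grand total N = 965.
Expected counts (row total × column total / N):
  Candidate A, North: 434×336/965 = 151.1130
  Candidate A, Central: 434×302/965 = 135.8218
  Candidate A, South: 434×327/965 = 147.0653
  Candidate B, North: 531×336/965 = 184.8870
  Candidate B, Central: 531×302/965 = 166.1782
  Candidate B, South: 531×327/965 = 179.9347
Contributions (O − E)²/E:
  (172 − 151.1130)²/151.1130 = 2.8870
  (134 − 135.8218)²/135.8218 = 0.0244
  (128 − 147.0653)²/147.0653 = 2.4716
  (164 − 184.8870)²/184.8870 = 2.3596
  (168 − 166.1782)²/166.1782 = 0.0200
  (199 − 179.9347)²/179.9347 = 2.0201
χ² = 2.8870 + 0.0244 + 2.4716 + 2.3596 + 0.0200 + 2.0201 = 9.783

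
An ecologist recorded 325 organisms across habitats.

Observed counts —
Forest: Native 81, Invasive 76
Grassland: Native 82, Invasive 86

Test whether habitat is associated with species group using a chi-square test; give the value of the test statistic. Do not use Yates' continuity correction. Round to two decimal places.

0.25

Row totals: 157, 168. Column totals: 163, 162. Grand total N = 325.
Expected counts (row total × column total / N):
  Forest, Native: 157×163/325 = 78.742
  Forest, Invasive: 157×162/325 = 78.258
  Grassland, Native: 168×163/325 = 84.258
  Grassland, Invasive: 168×162/325 = 83.742
Contributions (O − E)²/E:
  (81 − 78.742)²/78.742 = 0.0648
  (76 − 78.258)²/78.258 = 0.0652
  (82 − 84.258)²/84.258 = 0.0605
  (86 − 83.742)²/83.742 = 0.0609
χ² = 0.0648 + 0.0652 + 0.0605 + 0.0609 = 0.25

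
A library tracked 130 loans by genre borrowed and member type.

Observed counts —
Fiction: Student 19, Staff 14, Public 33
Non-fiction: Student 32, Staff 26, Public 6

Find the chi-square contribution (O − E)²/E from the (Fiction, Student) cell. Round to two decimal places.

Row total (Fiction) = 66; column total (Student) = 51; N = 130.
Expected count E = 66 × 51 / 130 = 25.892.
Contribution = (O − E)²/E = (19 − 25.892)² / 25.892 = 1.83.

1.83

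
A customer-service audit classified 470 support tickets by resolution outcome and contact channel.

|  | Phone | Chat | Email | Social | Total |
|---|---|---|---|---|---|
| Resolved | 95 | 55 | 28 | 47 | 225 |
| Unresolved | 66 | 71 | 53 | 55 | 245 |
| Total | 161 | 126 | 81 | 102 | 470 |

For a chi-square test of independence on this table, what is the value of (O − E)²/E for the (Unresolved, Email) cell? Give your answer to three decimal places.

2.750

Row total (Unresolved) = 245; column total (Email) = 81; N = 470.
Expected count E = 245 × 81 / 470 = 42.2234.
Contribution = (O − E)²/E = (53 − 42.2234)² / 42.2234 = 2.750.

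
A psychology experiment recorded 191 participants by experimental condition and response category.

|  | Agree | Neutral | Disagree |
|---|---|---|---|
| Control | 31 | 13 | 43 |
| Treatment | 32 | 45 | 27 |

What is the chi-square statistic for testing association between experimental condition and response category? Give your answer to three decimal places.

19.973

Row totals: 87, 104. Column totals: 63, 58, 70. Grand total N = 191.
Expected counts (row total × column total / N):
  Control, Agree: 87×63/191 = 28.6963
  Control, Neutral: 87×58/191 = 26.4188
  Control, Disagree: 87×70/191 = 31.8848
  Treatment, Agree: 104×63/191 = 34.3037
  Treatment, Neutral: 104×58/191 = 31.5812
  Treatment, Disagree: 104×70/191 = 38.1152
Contributions (O − E)²/E:
  (31 − 28.6963)²/28.6963 = 0.1849
  (13 − 26.4188)²/26.4188 = 6.8158
  (43 − 31.8848)²/31.8848 = 3.8748
  (32 − 34.3037)²/34.3037 = 0.1547
  (45 − 31.5812)²/31.5812 = 5.7016
  (27 − 38.1152)²/38.1152 = 3.2414
χ² = 0.1849 + 6.8158 + 3.8748 + 0.1547 + 5.7016 + 3.2414 = 19.973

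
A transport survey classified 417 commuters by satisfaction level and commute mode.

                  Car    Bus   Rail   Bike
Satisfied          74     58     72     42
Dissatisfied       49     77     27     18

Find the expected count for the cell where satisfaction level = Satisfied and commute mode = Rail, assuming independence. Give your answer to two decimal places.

58.40

Row total (Satisfied) = 246; column total (Rail) = 99; grand total N = 417.
Expected count = (row total × column total) / N = 246 × 99 / 417 = 58.40.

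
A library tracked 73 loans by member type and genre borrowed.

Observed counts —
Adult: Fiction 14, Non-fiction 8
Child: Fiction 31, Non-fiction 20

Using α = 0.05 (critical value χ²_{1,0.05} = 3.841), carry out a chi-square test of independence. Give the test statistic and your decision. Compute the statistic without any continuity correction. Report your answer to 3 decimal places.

0.053; fail to reject H₀

Row totals: 22, 51. Column totals: 45, 28. Grand total N = 73.
Expected counts (row total × column total / N):
  Adult, Fiction: 22×45/73 = 13.5616
  Adult, Non-fiction: 22×28/73 = 8.4384
  Child, Fiction: 51×45/73 = 31.4384
  Child, Non-fiction: 51×28/73 = 19.5616
Contributions (O − E)²/E:
  (14 − 13.5616)²/13.5616 = 0.0142
  (8 − 8.4384)²/8.4384 = 0.0228
  (31 − 31.4384)²/31.4384 = 0.0061
  (20 − 19.5616)²/19.5616 = 0.0098
χ² = 0.0142 + 0.0228 + 0.0061 + 0.0098 = 0.053
df = (2−1)(2−1) = 1. Since 0.053 < 3.841, fail to reject the null hypothesis of independence at α = 0.05.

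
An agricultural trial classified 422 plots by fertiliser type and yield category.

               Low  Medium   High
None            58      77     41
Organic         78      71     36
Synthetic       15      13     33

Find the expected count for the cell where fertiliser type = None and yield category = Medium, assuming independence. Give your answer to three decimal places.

Row total (None) = 176; column total (Medium) = 161; grand total N = 422.
Expected count = (row total × column total) / N = 176 × 161 / 422 = 67.147.

67.147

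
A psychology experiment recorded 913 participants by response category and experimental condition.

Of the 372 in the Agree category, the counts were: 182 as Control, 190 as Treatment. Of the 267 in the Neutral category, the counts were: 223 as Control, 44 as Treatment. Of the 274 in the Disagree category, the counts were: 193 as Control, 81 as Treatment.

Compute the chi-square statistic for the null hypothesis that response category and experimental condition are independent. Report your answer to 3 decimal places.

86.552

Row totals: 372, 267, 274. Column totals: 598, 315. Grand total N = 913.
Expected counts (row total × column total / N):
  Agree, Control: 372×598/913 = 243.6539
  Agree, Treatment: 372×315/913 = 128.3461
  Neutral, Control: 267×598/913 = 174.8806
  Neutral, Treatment: 267×315/913 = 92.1194
  Disagree, Control: 274×598/913 = 179.4655
  Disagree, Treatment: 274×315/913 = 94.5345
Contributions (O − E)²/E:
  (182 − 243.6539)²/243.6539 = 15.6008
  (190 − 128.3461)²/128.3461 = 29.6168
  (223 − 174.8806)²/174.8806 = 13.2403
  (44 − 92.1194)²/92.1194 = 25.1356
  (193 − 179.4655)²/179.4655 = 1.0207
  (81 − 94.5345)²/94.5345 = 1.9377
χ² = 15.6008 + 29.6168 + 13.2403 + 25.1356 + 1.0207 + 1.9377 = 86.552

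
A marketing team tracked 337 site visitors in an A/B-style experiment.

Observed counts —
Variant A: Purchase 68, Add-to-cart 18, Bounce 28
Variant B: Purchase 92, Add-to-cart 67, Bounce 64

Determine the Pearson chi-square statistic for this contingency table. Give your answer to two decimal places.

Row totals: 114, 223. Column totals: 160, 85, 92. Grand total N = 337.
Expected counts (row total × column total / N):
  Variant A, Purchase: 114×160/337 = 54.125
  Variant A, Add-to-cart: 114×85/337 = 28.754
  Variant A, Bounce: 114×92/337 = 31.122
  Variant B, Purchase: 223×160/337 = 105.875
  Variant B, Add-to-cart: 223×85/337 = 56.246
  Variant B, Bounce: 223×92/337 = 60.878
Contributions (O − E)²/E:
  (68 − 54.125)²/54.125 = 3.5569
  (18 − 28.754)²/28.754 = 4.0220
  (28 − 31.122)²/31.122 = 0.3132
  (92 − 105.875)²/105.875 = 1.8183
  (67 − 56.246)²/56.246 = 2.0561
  (64 − 60.878)²/60.878 = 0.1601
χ² = 3.5569 + 4.0220 + 0.3132 + 1.8183 + 2.0561 + 0.1601 = 11.93

11.93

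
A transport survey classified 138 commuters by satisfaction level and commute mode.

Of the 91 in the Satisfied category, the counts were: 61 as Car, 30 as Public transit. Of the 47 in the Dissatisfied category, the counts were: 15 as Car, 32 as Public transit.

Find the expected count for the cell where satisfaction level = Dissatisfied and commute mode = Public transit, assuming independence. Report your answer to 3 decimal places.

Row total (Dissatisfied) = 47; column total (Public transit) = 62; grand total N = 138.
Expected count = (row total × column total) / N = 47 × 62 / 138 = 21.116.

21.116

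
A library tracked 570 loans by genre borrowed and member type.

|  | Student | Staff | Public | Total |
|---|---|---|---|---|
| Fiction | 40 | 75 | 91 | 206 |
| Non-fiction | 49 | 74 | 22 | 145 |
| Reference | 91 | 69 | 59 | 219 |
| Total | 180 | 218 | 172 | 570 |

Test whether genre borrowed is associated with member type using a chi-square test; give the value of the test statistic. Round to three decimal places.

Grand total N = 570.
Expected counts (row total × column total / N):
  Fiction, Student: 206×180/570 = 65.0526
  Fiction, Staff: 206×218/570 = 78.7860
  Fiction, Public: 206×172/570 = 62.1614
  Non-fiction, Student: 145×180/570 = 45.7895
  Non-fiction, Staff: 145×218/570 = 55.4561
  Non-fiction, Public: 145×172/570 = 43.7544
  Reference, Student: 219×180/570 = 69.1579
  Reference, Staff: 219×218/570 = 83.7579
  Reference, Public: 219×172/570 = 66.0842
Contributions (O − E)²/E:
  (40 − 65.0526)²/65.0526 = 9.6481
  (75 − 78.7860)²/78.7860 = 0.1819
  (91 − 62.1614)²/62.1614 = 13.3791
  (49 − 45.7895)²/45.7895 = 0.2251
  (74 − 55.4561)²/55.4561 = 6.2009
  (22 − 43.7544)²/43.7544 = 10.8161
  (91 − 69.1579)²/69.1579 = 6.8984
  (69 − 83.7579)²/83.7579 = 2.6003
  (59 − 66.0842)²/66.0842 = 0.7594
χ² = 9.6481 + 0.1819 + 13.3791 + 0.2251 + 6.2009 + 10.8161 + 6.8984 + 2.6003 + 0.7594 = 50.709

50.709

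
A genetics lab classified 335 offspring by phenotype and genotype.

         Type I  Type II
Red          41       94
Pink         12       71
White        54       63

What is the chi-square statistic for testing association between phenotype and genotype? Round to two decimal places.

22.70

Row totals: 135, 83, 117. Column totals: 107, 228. Grand total N = 335.
Expected counts (row total × column total / N):
  Red, Type I: 135×107/335 = 43.119
  Red, Type II: 135×228/335 = 91.881
  Pink, Type I: 83×107/335 = 26.510
  Pink, Type II: 83×228/335 = 56.490
  White, Type I: 117×107/335 = 37.370
  White, Type II: 117×228/335 = 79.630
Contributions (O − E)²/E:
  (41 − 43.119)²/43.119 = 0.1041
  (94 − 91.881)²/91.881 = 0.0489
  (12 − 26.510)²/26.510 = 7.9419
  (71 − 56.490)²/56.490 = 3.7270
  (54 − 37.370)²/37.370 = 7.4005
  (63 − 79.630)²/79.630 = 3.4730
χ² = 0.1041 + 0.0489 + 7.9419 + 3.7270 + 7.4005 + 3.4730 = 22.70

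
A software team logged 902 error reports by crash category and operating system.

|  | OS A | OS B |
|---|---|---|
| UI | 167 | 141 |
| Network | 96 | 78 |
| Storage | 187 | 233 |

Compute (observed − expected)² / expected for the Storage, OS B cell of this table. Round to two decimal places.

2.41

Row total (Storage) = 420; column total (OS B) = 452; N = 902.
Expected count E = 420 × 452 / 902 = 210.466.
Contribution = (O − E)²/E = (233 − 210.466)² / 210.466 = 2.41.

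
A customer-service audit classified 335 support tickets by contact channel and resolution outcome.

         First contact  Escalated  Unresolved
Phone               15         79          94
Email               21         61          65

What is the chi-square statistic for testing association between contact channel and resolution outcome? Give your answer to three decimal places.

3.640

Row totals: 188, 147. Column totals: 36, 140, 159. Grand total N = 335.
Expected counts (row total × column total / N):
  Phone, First contact: 188×36/335 = 20.2030
  Phone, Escalated: 188×140/335 = 78.5672
  Phone, Unresolved: 188×159/335 = 89.2299
  Email, First contact: 147×36/335 = 15.7970
  Email, Escalated: 147×140/335 = 61.4328
  Email, Unresolved: 147×159/335 = 69.7701
Contributions (O − E)²/E:
  (15 − 20.2030)²/20.2030 = 1.3400
  (79 − 78.5672)²/78.5672 = 0.0024
  (94 − 89.2299)²/89.2299 = 0.2550
  (21 − 15.7970)²/15.7970 = 1.7137
  (61 − 61.4328)²/61.4328 = 0.0030
  (65 − 69.7701)²/69.7701 = 0.3261
χ² = 1.3400 + 0.0024 + 0.2550 + 1.7137 + 0.0030 + 0.3261 = 3.640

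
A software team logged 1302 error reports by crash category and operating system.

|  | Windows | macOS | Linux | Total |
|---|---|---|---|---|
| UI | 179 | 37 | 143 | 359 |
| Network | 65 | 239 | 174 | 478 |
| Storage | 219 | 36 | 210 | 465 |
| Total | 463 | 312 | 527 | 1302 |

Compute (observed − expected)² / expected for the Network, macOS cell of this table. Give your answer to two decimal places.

135.23

Row total (Network) = 478; column total (macOS) = 312; N = 1302.
Expected count E = 478 × 312 / 1302 = 114.544.
Contribution = (O − E)²/E = (239 − 114.544)² / 114.544 = 135.23.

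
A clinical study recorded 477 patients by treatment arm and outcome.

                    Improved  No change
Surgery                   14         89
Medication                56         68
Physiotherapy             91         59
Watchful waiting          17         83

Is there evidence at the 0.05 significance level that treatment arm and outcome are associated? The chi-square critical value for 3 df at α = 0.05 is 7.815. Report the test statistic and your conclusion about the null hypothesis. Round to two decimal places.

Row totals: 103, 124, 150, 100. Column totals: 178, 299. Grand total N = 477.
Expected counts (row total × column total / N):
  Surgery, Improved: 103×178/477 = 38.4361
  Surgery, No change: 103×299/477 = 64.5639
  Medication, Improved: 124×178/477 = 46.2725
  Medication, No change: 124×299/477 = 77.7275
  Physiotherapy, Improved: 150×178/477 = 55.9748
  Physiotherapy, No change: 150×299/477 = 94.0252
  Watchful waiting, Improved: 100×178/477 = 37.3166
  Watchful waiting, No change: 100×299/477 = 62.6834
Contributions (O − E)²/E:
  (14 − 38.4361)²/38.4361 = 15.5355
  (89 − 64.5639)²/64.5639 = 9.2486
  (56 − 46.2725)²/46.2725 = 2.0449
  (68 − 77.7275)²/77.7275 = 1.2174
  (91 − 55.9748)²/55.9748 = 21.9164
  (59 − 94.0252)²/94.0252 = 13.0472
  (17 − 37.3166)²/37.3166 = 11.0611
  (83 − 62.6834)²/62.6834 = 6.5849
χ² = 15.5355 + 9.2486 + 2.0449 + 1.2174 + 21.9164 + 13.0472 + 11.0611 + 6.5849 = 80.66
df = (4−1)(2−1) = 3. Since 80.66 > 7.815, reject the null hypothesis of independence at α = 0.05.

80.66; reject H₀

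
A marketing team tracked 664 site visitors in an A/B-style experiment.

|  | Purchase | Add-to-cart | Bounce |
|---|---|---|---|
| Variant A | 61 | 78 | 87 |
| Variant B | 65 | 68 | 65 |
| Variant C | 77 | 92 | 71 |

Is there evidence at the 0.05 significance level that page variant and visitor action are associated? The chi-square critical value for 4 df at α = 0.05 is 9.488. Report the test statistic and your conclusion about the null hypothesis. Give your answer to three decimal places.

4.909; fail to reject H₀

Row totals: 226, 198, 240. Column totals: 203, 238, 223. Grand total N = 664.
Expected counts (row total × column total / N):
  Variant A, Purchase: 226×203/664 = 69.0934
  Variant A, Add-to-cart: 226×238/664 = 81.0060
  Variant A, Bounce: 226×223/664 = 75.9006
  Variant B, Purchase: 198×203/664 = 60.5331
  Variant B, Add-to-cart: 198×238/664 = 70.9699
  Variant B, Bounce: 198×223/664 = 66.4970
  Variant C, Purchase: 240×203/664 = 73.3735
  Variant C, Add-to-cart: 240×238/664 = 86.0241
  Variant C, Bounce: 240×223/664 = 80.6024
Contributions (O − E)²/E:
  (61 − 69.0934)²/69.0934 = 0.9480
  (78 − 81.0060)²/81.0060 = 0.1115
  (87 − 75.9006)²/75.9006 = 1.6231
  (65 − 60.5331)²/60.5331 = 0.3296
  (68 − 70.9699)²/70.9699 = 0.1243
  (65 − 66.4970)²/66.4970 = 0.0337
  (77 − 73.3735)²/73.3735 = 0.1792
  (92 − 86.0241)²/86.0241 = 0.4151
  (71 − 80.6024)²/80.6024 = 1.1440
χ² = 0.9480 + 0.1115 + 1.6231 + 0.3296 + 0.1243 + 0.0337 + 0.1792 + 0.4151 + 1.1440 = 4.909
df = (3−1)(3−1) = 4. Since 4.909 < 9.488, fail to reject the null hypothesis of independence at α = 0.05.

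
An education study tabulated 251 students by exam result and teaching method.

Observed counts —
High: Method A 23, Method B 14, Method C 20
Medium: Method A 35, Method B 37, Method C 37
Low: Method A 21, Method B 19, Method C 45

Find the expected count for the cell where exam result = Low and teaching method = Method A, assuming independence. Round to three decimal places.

Row total (Low) = 85; column total (Method A) = 79; grand total N = 251.
Expected count = (row total × column total) / N = 85 × 79 / 251 = 26.753.

26.753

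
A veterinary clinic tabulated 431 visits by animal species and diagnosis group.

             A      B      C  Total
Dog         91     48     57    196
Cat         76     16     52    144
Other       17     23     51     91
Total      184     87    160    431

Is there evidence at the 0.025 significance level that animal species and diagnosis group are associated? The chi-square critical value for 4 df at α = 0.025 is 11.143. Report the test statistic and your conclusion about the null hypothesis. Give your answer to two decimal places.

Grand total N = 431.
Expected counts (row total × column total / N):
  Dog, A: 196×184/431 = 83.675
  Dog, B: 196×87/431 = 39.564
  Dog, C: 196×160/431 = 72.761
  Cat, A: 144×184/431 = 61.476
  Cat, B: 144×87/431 = 29.067
  Cat, C: 144×160/431 = 53.457
  Other, A: 91×184/431 = 38.849
  Other, B: 91×87/431 = 18.369
  Other, C: 91×160/431 = 33.782
Contributions (O − E)²/E:
  (91 − 83.675)²/83.675 = 0.6412
  (48 − 39.564)²/39.564 = 1.7988
  (57 − 72.761)²/72.761 = 3.4140
  (76 − 61.476)²/61.476 = 3.4314
  (16 − 29.067)²/29.067 = 5.8742
  (52 − 53.457)²/53.457 = 0.0397
  (17 − 38.849)²/38.849 = 12.2881
  (23 − 18.369)²/18.369 = 1.1675
  (51 − 33.782)²/33.782 = 8.7757
χ² = 0.6412 + 1.7988 + 3.4140 + 3.4314 + 5.8742 + 0.0397 + 12.2881 + 1.1675 + 8.7757 = 37.43
df = (3−1)(3−1) = 4. Since 37.43 > 11.143, reject the null hypothesis of independence at α = 0.025.

37.43; reject H₀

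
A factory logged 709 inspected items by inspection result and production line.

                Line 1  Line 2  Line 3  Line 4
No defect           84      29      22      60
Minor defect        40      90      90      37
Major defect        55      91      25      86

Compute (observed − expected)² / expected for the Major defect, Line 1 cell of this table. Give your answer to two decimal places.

Row total (Major defect) = 257; column total (Line 1) = 179; N = 709.
Expected count E = 257 × 179 / 709 = 64.8843.
Contribution = (O − E)²/E = (55 − 64.8843)² / 64.8843 = 1.51.

1.51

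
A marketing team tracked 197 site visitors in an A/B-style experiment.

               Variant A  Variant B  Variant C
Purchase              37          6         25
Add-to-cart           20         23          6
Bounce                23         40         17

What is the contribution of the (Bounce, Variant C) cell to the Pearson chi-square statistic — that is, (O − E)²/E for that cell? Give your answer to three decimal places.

Row total (Bounce) = 80; column total (Variant C) = 48; N = 197.
Expected count E = 80 × 48 / 197 = 19.4924.
Contribution = (O − E)²/E = (17 − 19.4924)² / 19.4924 = 0.319.

0.319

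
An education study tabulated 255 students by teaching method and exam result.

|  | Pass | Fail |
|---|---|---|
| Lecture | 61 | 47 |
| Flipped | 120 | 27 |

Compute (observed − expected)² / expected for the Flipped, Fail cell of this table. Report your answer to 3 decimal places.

Row total (Flipped) = 147; column total (Fail) = 74; N = 255.
Expected count E = 147 × 74 / 255 = 42.6588.
Contribution = (O − E)²/E = (27 − 42.6588)² / 42.6588 = 5.748.

5.748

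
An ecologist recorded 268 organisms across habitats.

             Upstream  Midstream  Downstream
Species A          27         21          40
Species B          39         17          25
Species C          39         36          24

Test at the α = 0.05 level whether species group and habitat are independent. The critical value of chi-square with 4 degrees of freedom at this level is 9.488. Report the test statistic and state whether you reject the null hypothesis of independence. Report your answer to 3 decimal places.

Row totals: 88, 81, 99. Column totals: 105, 74, 89. Grand total N = 268.
Expected counts (row total × column total / N):
  Species A, Upstream: 88×105/268 = 34.4776
  Species A, Midstream: 88×74/268 = 24.2985
  Species A, Downstream: 88×89/268 = 29.2239
  Species B, Upstream: 81×105/268 = 31.7351
  Species B, Midstream: 81×74/268 = 22.3657
  Species B, Downstream: 81×89/268 = 26.8993
  Species C, Upstream: 99×105/268 = 38.7873
  Species C, Midstream: 99×74/268 = 27.3358
  Species C, Downstream: 99×89/268 = 32.8769
Contributions (O − E)²/E:
  (27 − 34.4776)²/34.4776 = 1.6218
  (21 − 24.2985)²/24.2985 = 0.4478
  (40 − 29.2239)²/29.2239 = 3.9736
  (39 − 31.7351)²/31.7351 = 1.6631
  (17 − 22.3657)²/22.3657 = 1.2873
  (25 − 26.8993)²/26.8993 = 0.1341
  (39 − 38.7873)²/38.7873 = 0.0012
  (36 − 27.3358)²/27.3358 = 2.7462
  (24 − 32.8769)²/32.8769 = 2.3968
χ² = 1.6218 + 0.4478 + 3.9736 + 1.6631 + 1.2873 + 0.1341 + 0.0012 + 2.7462 + 2.3968 = 14.272
df = (3−1)(3−1) = 4. Since 14.272 > 9.488, reject the null hypothesis of independence at α = 0.05.

14.272; reject H₀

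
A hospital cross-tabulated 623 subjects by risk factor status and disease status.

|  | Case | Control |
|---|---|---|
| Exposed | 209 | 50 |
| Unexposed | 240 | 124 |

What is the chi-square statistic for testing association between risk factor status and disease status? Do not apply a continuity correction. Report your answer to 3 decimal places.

16.380

Row totals: 259, 364. Column totals: 449, 174. Grand total N = 623.
Expected counts (row total × column total / N):
  Exposed, Case: 259×449/623 = 186.6629
  Exposed, Control: 259×174/623 = 72.3371
  Unexposed, Case: 364×449/623 = 262.3371
  Unexposed, Control: 364×174/623 = 101.6629
Contributions (O − E)²/E:
  (209 − 186.6629)²/186.6629 = 2.6730
  (50 − 72.3371)²/72.3371 = 6.8975
  (240 − 262.3371)²/262.3371 = 1.9019
  (124 − 101.6629)²/101.6629 = 4.9078
χ² = 2.6730 + 6.8975 + 1.9019 + 4.9078 = 16.380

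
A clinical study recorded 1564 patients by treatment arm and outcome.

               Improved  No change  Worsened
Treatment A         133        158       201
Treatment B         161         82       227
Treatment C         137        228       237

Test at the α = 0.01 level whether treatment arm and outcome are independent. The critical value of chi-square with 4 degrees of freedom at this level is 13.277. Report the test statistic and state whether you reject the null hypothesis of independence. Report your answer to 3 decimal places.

56.106; reject H₀

Row totals: 492, 470, 602. Column totals: 431, 468, 665. Grand total N = 1564.
Expected counts (row total × column total / N):
  Treatment A, Improved: 492×431/1564 = 135.5831
  Treatment A, No change: 492×468/1564 = 147.2225
  Treatment A, Worsened: 492×665/1564 = 209.1944
  Treatment B, Improved: 470×431/1564 = 129.5205
  Treatment B, No change: 470×468/1564 = 140.6394
  Treatment B, Worsened: 470×665/1564 = 199.8402
  Treatment C, Improved: 602×431/1564 = 165.8964
  Treatment C, No change: 602×468/1564 = 180.1381
  Treatment C, Worsened: 602×665/1564 = 255.9655
Contributions (O − E)²/E:
  (133 − 135.5831)²/135.5831 = 0.0492
  (158 − 147.2225)²/147.2225 = 0.7890
  (201 − 209.1944)²/209.1944 = 0.3210
  (161 − 129.5205)²/129.5205 = 7.6510
  (82 − 140.6394)²/140.6394 = 24.4496
  (227 − 199.8402)²/199.8402 = 3.6912
  (137 − 165.8964)²/165.8964 = 5.0333
  (228 − 180.1381)²/180.1381 = 12.7167
  (237 − 255.9655)²/255.9655 = 1.4052
χ² = 0.0492 + 0.7890 + 0.3210 + 7.6510 + 24.4496 + 3.6912 + 5.0333 + 12.7167 + 1.4052 = 56.106
df = (3−1)(3−1) = 4. Since 56.106 > 13.277, reject the null hypothesis of independence at α = 0.01.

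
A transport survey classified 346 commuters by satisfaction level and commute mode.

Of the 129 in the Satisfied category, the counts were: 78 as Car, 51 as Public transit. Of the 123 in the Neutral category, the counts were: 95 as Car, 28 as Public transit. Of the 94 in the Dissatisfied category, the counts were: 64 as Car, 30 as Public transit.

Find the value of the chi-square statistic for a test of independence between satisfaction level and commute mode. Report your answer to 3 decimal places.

8.217

Row totals: 129, 123, 94. Column totals: 237, 109. Grand total N = 346.
Expected counts (row total × column total / N):
  Satisfied, Car: 129×237/346 = 88.3613
  Satisfied, Public transit: 129×109/346 = 40.6387
  Neutral, Car: 123×237/346 = 84.2514
  Neutral, Public transit: 123×109/346 = 38.7486
  Dissatisfied, Car: 94×237/346 = 64.3873
  Dissatisfied, Public transit: 94×109/346 = 29.6127
Contributions (O − E)²/E:
  (78 − 88.3613)²/88.3613 = 1.2150
  (51 − 40.6387)²/40.6387 = 2.6417
  (95 − 84.2514)²/84.2514 = 1.3713
  (28 − 38.7486)²/38.7486 = 2.9816
  (64 − 64.3873)²/64.3873 = 0.0023
  (30 − 29.6127)²/29.6127 = 0.0051
χ² = 1.2150 + 2.6417 + 1.3713 + 2.9816 + 0.0023 + 0.0051 = 8.217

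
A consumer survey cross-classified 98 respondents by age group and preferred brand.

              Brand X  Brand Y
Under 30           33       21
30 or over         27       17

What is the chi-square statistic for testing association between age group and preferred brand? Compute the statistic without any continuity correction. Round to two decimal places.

0.00

Row totals: 54, 44. Column totals: 60, 38. Grand total N = 98.
Expected counts (row total × column total / N):
  Under 30, Brand X: 54×60/98 = 33.061
  Under 30, Brand Y: 54×38/98 = 20.939
  30 or over, Brand X: 44×60/98 = 26.939
  30 or over, Brand Y: 44×38/98 = 17.061
Contributions (O − E)²/E:
  (33 − 33.061)²/33.061 = 0.0001
  (21 − 20.939)²/20.939 = 0.0002
  (27 − 26.939)²/26.939 = 0.0001
  (17 − 17.061)²/17.061 = 0.0002
χ² = 0.0001 + 0.0002 + 0.0001 + 0.0002 = 0.00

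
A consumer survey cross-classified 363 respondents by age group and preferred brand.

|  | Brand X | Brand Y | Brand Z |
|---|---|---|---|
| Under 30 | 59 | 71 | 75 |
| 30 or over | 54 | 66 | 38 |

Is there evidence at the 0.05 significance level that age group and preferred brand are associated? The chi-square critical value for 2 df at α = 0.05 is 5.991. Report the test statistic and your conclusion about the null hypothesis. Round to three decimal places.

Row totals: 205, 158. Column totals: 113, 137, 113. Grand total N = 363.
Expected counts (row total × column total / N):
  Under 30, Brand X: 205×113/363 = 63.8154
  Under 30, Brand Y: 205×137/363 = 77.3691
  Under 30, Brand Z: 205×113/363 = 63.8154
  30 or over, Brand X: 158×113/363 = 49.1846
  30 or over, Brand Y: 158×137/363 = 59.6309
  30 or over, Brand Z: 158×113/363 = 49.1846
Contributions (O − E)²/E:
  (59 − 63.8154)²/63.8154 = 0.3634
  (71 − 77.3691)²/77.3691 = 0.5243
  (75 − 63.8154)²/63.8154 = 1.9603
  (54 − 49.1846)²/49.1846 = 0.4714
  (66 − 59.6309)²/59.6309 = 0.6803
  (38 − 49.1846)²/49.1846 = 2.5434
χ² = 0.3634 + 0.5243 + 1.9603 + 0.4714 + 0.6803 + 2.5434 = 6.543
df = (2−1)(3−1) = 2. Since 6.543 > 5.991, reject the null hypothesis of independence at α = 0.05.

6.543; reject H₀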